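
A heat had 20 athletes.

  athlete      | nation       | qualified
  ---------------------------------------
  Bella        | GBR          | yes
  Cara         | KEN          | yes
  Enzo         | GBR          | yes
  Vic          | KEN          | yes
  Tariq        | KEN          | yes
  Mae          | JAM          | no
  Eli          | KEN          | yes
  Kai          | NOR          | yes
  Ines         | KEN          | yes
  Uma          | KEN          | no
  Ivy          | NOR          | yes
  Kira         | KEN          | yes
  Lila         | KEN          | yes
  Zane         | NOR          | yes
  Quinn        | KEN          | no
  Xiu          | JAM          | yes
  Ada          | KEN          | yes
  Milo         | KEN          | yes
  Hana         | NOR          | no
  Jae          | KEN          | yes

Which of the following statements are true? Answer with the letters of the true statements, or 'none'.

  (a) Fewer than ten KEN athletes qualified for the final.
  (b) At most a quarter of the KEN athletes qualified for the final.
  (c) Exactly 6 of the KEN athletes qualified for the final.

|A| = 12, |A ∩ B| = 10, |A ∖ B| = 2.
(a) |A ∩ B| < 10: fails.
(b) |A ∩ B| / |A| ≤ 1/4: fails.
(c) |A ∩ B| = 6: fails.

none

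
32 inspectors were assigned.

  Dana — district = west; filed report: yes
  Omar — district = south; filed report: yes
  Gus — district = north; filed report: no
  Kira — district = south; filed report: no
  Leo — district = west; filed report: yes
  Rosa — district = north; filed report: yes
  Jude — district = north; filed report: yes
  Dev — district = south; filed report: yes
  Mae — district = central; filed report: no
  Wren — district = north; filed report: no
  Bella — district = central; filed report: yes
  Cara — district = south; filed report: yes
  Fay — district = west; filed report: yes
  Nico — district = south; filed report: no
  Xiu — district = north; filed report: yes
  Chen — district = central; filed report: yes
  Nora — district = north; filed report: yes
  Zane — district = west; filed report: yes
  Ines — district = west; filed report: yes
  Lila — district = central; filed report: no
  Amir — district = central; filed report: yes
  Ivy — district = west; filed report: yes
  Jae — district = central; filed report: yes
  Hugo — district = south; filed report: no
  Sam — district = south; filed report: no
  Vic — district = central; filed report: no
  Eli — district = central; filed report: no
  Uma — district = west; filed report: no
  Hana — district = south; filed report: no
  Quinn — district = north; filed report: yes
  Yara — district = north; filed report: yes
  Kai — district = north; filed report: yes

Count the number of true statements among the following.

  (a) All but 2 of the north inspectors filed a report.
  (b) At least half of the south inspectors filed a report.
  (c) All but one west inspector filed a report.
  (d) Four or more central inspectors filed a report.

(a) north: |A| = 9, |A ∩ B| = 7; needs |A ∖ B| = 2 — true.
(b) south: |A| = 8, |A ∩ B| = 3; needs |A ∩ B| ≥ |A ∖ B| — false.
(c) west: |A| = 7, |A ∩ B| = 6; needs |A ∖ B| = 1 — true.
(d) central: |A| = 8, |A ∩ B| = 4; needs |A ∩ B| ≥ 4 — true.

3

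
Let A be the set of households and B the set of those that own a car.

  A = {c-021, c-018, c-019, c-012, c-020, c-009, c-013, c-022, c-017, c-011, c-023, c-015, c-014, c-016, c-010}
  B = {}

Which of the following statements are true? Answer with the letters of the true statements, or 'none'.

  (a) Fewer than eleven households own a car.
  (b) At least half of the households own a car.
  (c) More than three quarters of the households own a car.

(a)

|A| = 15, |A ∩ B| = 0, |A ∖ B| = 15.
(a) |A ∩ B| < 11: holds.
(b) |A ∩ B| ≥ |A ∖ B|: fails.
(c) |A ∩ B| / |A| > 3/4: fails.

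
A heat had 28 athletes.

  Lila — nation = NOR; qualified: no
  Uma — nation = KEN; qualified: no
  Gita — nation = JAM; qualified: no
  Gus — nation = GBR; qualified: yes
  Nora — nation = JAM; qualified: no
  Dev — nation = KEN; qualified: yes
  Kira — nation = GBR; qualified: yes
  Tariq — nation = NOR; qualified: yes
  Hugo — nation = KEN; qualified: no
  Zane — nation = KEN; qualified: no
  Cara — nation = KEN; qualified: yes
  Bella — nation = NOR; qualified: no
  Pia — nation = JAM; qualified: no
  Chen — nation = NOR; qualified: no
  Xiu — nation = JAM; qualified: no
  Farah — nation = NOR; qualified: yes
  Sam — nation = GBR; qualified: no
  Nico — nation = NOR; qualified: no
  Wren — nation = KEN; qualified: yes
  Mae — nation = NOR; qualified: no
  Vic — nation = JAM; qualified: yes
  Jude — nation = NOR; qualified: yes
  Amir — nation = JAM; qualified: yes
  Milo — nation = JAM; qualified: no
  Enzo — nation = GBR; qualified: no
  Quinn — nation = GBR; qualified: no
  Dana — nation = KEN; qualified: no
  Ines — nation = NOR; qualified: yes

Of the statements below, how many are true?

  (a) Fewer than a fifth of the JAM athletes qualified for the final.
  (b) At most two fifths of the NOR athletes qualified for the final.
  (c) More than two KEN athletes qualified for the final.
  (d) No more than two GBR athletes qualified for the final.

2

(a) JAM: |A| = 7, |A ∩ B| = 2; needs |A ∩ B| / |A| < 1/5 — false.
(b) NOR: |A| = 9, |A ∩ B| = 4; needs |A ∩ B| / |A| ≤ 2/5 — false.
(c) KEN: |A| = 7, |A ∩ B| = 3; needs |A ∩ B| > 2 — true.
(d) GBR: |A| = 5, |A ∩ B| = 2; needs |A ∩ B| ≤ 2 — true.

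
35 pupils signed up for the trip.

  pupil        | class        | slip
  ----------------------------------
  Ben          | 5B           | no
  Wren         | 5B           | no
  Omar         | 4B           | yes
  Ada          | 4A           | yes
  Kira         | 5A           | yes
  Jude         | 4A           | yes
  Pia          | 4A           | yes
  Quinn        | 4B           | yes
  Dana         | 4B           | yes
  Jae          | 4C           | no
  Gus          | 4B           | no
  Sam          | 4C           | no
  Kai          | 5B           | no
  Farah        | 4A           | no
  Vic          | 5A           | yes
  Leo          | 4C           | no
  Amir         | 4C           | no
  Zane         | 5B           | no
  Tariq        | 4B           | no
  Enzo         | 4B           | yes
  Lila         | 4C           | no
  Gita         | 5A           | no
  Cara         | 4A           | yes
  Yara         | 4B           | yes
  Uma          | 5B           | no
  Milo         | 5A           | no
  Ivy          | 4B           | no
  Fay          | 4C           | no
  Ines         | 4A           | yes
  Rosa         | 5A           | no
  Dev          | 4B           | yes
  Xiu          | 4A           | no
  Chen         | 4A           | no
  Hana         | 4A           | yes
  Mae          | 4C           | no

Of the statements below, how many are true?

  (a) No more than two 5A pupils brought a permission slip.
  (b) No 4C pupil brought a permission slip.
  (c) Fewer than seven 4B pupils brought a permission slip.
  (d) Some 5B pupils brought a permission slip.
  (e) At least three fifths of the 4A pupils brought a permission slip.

4

(a) 5A: |A| = 5, |A ∩ B| = 2; needs |A ∩ B| ≤ 2 — true.
(b) 4C: |A| = 7, |A ∩ B| = 0; needs A ∩ B = ∅ (|A ∩ B| = 0) — true.
(c) 4B: |A| = 9, |A ∩ B| = 6; needs |A ∩ B| < 7 — true.
(d) 5B: |A| = 5, |A ∩ B| = 0; needs A ∩ B ≠ ∅ (|A ∩ B| ≥ 1) — false.
(e) 4A: |A| = 9, |A ∩ B| = 6; needs |A ∩ B| / |A| ≥ 3/5 — true.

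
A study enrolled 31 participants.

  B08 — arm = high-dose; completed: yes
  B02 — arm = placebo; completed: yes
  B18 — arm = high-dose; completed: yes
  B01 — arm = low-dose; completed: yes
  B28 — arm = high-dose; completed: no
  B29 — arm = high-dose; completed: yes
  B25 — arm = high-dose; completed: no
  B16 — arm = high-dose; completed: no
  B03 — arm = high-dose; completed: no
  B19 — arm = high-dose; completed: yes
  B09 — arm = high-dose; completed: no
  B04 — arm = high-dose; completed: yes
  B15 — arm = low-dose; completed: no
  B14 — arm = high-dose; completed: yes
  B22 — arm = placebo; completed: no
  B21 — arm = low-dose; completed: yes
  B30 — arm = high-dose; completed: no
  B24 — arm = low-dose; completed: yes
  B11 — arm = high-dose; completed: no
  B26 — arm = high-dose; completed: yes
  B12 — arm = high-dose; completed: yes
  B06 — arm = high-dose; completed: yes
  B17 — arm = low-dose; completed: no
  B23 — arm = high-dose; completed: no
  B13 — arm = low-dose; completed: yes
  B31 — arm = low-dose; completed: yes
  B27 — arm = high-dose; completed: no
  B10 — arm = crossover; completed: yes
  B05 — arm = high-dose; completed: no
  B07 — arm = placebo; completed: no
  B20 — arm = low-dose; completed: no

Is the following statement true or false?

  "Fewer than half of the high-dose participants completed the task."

True

'Fewer than half of the high-dose participants completed the task' holds iff |A ∩ B| < |A ∖ B|.
|A| = 19, |A ∩ B| = 9, |A ∖ B| = 10.
9 < 10, so the statement is true.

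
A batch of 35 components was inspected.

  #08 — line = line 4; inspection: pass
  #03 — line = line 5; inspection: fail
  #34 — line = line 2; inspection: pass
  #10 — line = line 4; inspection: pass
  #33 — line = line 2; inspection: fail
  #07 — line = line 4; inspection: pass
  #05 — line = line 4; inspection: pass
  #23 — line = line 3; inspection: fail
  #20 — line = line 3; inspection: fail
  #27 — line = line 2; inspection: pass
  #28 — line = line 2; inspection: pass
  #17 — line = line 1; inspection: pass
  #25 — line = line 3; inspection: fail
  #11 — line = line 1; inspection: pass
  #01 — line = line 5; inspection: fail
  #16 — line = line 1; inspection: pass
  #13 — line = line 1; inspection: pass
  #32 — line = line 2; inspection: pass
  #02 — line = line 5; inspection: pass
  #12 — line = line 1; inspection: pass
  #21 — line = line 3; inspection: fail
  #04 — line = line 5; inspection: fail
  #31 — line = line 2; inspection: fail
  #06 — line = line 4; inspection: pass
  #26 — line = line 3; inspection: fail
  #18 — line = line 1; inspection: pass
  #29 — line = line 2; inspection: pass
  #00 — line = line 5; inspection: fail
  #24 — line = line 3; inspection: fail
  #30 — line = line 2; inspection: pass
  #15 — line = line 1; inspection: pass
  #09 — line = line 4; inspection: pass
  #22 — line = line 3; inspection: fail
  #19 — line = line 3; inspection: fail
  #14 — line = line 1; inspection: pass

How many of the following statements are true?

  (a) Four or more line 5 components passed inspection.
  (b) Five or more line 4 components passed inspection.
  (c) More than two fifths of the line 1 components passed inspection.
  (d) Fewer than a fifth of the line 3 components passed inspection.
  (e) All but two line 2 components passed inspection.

(a) line 5: |A| = 5, |A ∩ B| = 1; needs |A ∩ B| ≥ 4 — false.
(b) line 4: |A| = 6, |A ∩ B| = 6; needs |A ∩ B| ≥ 5 — true.
(c) line 1: |A| = 8, |A ∩ B| = 8; needs |A ∩ B| / |A| > 2/5 — true.
(d) line 3: |A| = 8, |A ∩ B| = 0; needs |A ∩ B| / |A| < 1/5 — true.
(e) line 2: |A| = 8, |A ∩ B| = 6; needs |A ∖ B| = 2 — true.

4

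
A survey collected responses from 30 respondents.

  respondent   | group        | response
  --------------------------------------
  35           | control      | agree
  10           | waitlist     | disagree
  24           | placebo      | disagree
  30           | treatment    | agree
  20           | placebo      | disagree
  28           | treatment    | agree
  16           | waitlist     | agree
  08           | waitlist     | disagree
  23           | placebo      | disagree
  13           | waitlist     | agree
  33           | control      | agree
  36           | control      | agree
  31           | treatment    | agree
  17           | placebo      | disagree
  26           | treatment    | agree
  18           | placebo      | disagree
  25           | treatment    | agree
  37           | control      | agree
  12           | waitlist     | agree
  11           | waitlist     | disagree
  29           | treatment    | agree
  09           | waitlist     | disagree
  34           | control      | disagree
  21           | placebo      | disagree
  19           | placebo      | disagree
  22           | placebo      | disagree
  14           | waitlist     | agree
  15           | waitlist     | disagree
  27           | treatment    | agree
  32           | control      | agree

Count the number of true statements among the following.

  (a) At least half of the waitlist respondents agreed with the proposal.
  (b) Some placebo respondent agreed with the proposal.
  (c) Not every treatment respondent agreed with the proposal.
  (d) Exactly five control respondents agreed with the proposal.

(a) waitlist: |A| = 9, |A ∩ B| = 4; needs |A ∩ B| ≥ |A ∖ B| — false.
(b) placebo: |A| = 8, |A ∩ B| = 0; needs A ∩ B ≠ ∅ (|A ∩ B| ≥ 1) — false.
(c) treatment: |A| = 7, |A ∩ B| = 7; needs A ⊄ B (|A ∖ B| ≥ 1) — false.
(d) control: |A| = 6, |A ∩ B| = 5; needs |A ∩ B| = 5 — true.

1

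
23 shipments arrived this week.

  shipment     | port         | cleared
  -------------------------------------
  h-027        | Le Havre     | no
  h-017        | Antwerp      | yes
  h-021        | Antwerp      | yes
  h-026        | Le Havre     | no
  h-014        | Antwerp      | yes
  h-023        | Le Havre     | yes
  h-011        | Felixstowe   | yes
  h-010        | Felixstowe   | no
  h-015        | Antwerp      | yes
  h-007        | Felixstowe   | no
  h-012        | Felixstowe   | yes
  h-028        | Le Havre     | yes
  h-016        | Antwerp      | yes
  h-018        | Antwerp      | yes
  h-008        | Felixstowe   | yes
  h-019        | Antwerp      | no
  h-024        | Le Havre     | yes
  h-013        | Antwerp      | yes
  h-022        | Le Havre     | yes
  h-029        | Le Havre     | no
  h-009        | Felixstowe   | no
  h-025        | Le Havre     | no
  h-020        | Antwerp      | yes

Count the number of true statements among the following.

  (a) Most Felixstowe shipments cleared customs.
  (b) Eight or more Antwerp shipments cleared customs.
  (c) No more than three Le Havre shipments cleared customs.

1

(a) Felixstowe: |A| = 6, |A ∩ B| = 3; needs |A ∩ B| > |A ∖ B| — false.
(b) Antwerp: |A| = 9, |A ∩ B| = 8; needs |A ∩ B| ≥ 8 — true.
(c) Le Havre: |A| = 8, |A ∩ B| = 4; needs |A ∩ B| ≤ 3 — false.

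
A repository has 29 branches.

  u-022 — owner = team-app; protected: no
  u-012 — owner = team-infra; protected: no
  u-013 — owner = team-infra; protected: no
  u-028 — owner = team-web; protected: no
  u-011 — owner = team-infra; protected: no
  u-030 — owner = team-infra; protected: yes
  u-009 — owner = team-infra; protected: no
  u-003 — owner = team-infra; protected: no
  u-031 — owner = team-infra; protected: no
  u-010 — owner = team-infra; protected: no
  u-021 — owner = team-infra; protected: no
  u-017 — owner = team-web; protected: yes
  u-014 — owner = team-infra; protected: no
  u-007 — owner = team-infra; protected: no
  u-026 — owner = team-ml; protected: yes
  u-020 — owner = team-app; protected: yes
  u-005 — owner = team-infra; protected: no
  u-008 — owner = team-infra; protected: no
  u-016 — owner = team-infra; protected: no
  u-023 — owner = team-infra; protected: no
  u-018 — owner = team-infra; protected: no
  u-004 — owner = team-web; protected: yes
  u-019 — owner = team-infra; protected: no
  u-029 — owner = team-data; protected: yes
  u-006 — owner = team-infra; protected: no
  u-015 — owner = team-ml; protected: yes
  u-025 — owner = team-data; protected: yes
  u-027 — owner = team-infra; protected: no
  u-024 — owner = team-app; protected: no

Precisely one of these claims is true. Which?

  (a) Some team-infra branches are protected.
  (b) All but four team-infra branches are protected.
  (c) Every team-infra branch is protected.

(a)

|A| = 19, |A ∩ B| = 1, |A ∖ B| = 18.
(a) requires A ∩ B ≠ ∅ (|A ∩ B| ≥ 1): true.
(b) requires |A ∖ B| = 4: false.
(c) requires A ⊆ B, i.e. every element of A is in B (|A ∖ B| = 0): false.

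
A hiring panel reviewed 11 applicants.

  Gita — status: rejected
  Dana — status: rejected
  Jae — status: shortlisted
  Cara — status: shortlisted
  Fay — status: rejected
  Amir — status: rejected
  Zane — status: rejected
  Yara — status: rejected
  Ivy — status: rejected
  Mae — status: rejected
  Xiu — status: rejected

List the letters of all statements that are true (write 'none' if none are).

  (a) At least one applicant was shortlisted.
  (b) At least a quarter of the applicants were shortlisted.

(a)

|A| = 11, |A ∩ B| = 2, |A ∖ B| = 9.
(a) A ∩ B ≠ ∅ (|A ∩ B| ≥ 1): holds.
(b) |A ∩ B| / |A| ≥ 1/4: fails.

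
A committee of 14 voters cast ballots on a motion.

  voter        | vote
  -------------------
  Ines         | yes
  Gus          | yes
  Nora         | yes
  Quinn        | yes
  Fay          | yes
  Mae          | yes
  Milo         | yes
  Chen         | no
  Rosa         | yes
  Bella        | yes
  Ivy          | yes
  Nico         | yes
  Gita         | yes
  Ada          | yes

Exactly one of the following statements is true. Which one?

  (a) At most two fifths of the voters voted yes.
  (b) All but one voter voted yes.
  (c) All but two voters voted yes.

|A| = 14, |A ∩ B| = 13, |A ∖ B| = 1.
(a) requires |A ∩ B| / |A| ≤ 2/5: false.
(b) requires |A ∖ B| = 1: true.
(c) requires |A ∖ B| = 2: false.

(b)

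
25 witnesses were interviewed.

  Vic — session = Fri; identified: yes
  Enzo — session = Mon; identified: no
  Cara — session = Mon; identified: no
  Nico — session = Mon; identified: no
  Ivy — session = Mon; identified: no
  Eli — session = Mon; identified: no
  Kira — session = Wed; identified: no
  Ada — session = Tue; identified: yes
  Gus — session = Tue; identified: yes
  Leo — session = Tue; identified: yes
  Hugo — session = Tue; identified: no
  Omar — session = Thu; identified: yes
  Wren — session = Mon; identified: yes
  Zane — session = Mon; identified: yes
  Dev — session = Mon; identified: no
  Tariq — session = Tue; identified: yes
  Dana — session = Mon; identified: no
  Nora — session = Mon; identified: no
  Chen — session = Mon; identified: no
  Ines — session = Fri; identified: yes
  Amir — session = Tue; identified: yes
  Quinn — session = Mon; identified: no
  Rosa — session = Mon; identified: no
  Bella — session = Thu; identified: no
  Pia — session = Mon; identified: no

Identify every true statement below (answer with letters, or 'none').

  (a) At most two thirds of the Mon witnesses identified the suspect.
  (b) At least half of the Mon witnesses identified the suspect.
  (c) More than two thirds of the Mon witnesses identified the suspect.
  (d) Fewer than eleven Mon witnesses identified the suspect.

(a), (d)

|A| = 14, |A ∩ B| = 2, |A ∖ B| = 12.
(a) |A ∩ B| / |A| ≤ 2/3: holds.
(b) |A ∩ B| ≥ |A ∖ B|: fails.
(c) |A ∩ B| / |A| > 2/3: fails.
(d) |A ∩ B| < 11: holds.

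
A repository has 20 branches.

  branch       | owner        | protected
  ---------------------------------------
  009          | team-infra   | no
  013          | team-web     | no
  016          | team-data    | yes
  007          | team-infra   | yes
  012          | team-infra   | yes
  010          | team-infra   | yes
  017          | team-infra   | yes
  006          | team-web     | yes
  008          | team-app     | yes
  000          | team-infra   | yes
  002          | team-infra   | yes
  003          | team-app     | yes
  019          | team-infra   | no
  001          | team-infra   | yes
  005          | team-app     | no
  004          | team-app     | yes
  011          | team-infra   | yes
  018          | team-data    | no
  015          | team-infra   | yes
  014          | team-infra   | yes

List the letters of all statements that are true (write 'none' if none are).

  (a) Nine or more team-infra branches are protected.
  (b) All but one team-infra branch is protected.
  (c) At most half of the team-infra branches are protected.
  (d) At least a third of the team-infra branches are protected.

|A| = 12, |A ∩ B| = 10, |A ∖ B| = 2.
(a) |A ∩ B| ≥ 9: holds.
(b) |A ∖ B| = 1: fails.
(c) |A ∩ B| ≤ |A ∖ B|: fails.
(d) |A ∩ B| / |A| ≥ 1/3: holds.

(a), (d)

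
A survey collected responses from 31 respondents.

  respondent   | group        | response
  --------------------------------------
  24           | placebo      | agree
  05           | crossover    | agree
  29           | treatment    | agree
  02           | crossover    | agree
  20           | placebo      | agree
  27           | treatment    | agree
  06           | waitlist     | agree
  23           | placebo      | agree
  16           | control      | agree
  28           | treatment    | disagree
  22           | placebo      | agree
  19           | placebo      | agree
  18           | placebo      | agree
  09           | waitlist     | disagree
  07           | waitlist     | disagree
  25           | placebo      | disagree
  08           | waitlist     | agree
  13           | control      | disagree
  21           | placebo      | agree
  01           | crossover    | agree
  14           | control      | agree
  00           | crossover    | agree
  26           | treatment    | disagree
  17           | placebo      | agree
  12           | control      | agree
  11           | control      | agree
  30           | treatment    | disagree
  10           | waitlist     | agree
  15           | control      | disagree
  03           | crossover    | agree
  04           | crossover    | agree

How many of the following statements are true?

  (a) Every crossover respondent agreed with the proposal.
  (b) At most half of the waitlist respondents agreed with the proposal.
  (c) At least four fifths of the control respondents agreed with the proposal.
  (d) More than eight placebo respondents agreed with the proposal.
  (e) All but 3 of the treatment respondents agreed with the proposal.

2

(a) crossover: |A| = 6, |A ∩ B| = 6; needs A ⊆ B, i.e. every element of A is in B (|A ∖ B| = 0) — true.
(b) waitlist: |A| = 5, |A ∩ B| = 3; needs |A ∩ B| ≤ |A ∖ B| — false.
(c) control: |A| = 6, |A ∩ B| = 4; needs |A ∩ B| / |A| ≥ 4/5 — false.
(d) placebo: |A| = 9, |A ∩ B| = 8; needs |A ∩ B| > 8 — false.
(e) treatment: |A| = 5, |A ∩ B| = 2; needs |A ∖ B| = 3 — true.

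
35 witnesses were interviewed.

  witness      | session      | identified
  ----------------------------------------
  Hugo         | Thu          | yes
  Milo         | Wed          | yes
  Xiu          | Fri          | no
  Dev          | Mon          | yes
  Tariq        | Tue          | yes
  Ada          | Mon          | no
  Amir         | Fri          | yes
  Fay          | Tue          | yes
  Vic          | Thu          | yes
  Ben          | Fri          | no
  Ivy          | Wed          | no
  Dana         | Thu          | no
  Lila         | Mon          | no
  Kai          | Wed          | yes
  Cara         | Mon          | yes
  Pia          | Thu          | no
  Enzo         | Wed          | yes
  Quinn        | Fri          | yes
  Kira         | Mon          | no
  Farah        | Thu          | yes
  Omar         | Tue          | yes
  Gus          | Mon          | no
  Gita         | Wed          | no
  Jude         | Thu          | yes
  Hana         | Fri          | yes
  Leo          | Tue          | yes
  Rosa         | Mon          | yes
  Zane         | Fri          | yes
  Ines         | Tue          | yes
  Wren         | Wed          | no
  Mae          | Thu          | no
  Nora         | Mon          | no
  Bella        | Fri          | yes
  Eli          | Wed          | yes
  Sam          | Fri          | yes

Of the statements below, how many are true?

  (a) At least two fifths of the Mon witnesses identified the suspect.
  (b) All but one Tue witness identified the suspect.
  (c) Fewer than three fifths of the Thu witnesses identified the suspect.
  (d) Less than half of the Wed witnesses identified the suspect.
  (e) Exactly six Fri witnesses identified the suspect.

2

(a) Mon: |A| = 8, |A ∩ B| = 3; needs |A ∩ B| / |A| ≥ 2/5 — false.
(b) Tue: |A| = 5, |A ∩ B| = 5; needs |A ∖ B| = 1 — false.
(c) Thu: |A| = 7, |A ∩ B| = 4; needs |A ∩ B| / |A| < 3/5 — true.
(d) Wed: |A| = 7, |A ∩ B| = 4; needs |A ∩ B| < |A ∖ B| — false.
(e) Fri: |A| = 8, |A ∩ B| = 6; needs |A ∩ B| = 6 — true.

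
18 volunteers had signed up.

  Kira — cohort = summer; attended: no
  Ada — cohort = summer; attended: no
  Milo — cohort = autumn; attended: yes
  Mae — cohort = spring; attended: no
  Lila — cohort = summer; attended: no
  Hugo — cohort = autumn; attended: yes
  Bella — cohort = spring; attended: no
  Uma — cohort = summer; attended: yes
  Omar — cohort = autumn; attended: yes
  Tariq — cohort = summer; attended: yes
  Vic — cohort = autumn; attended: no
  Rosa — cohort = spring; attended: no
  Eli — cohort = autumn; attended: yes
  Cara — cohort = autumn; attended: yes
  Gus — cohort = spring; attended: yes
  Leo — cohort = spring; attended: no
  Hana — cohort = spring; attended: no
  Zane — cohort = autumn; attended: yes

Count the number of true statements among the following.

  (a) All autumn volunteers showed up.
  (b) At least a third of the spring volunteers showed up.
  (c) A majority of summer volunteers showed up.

0

(a) autumn: |A| = 7, |A ∩ B| = 6; needs A ⊆ B, i.e. every element of A is in B (|A ∖ B| = 0) — false.
(b) spring: |A| = 6, |A ∩ B| = 1; needs |A ∩ B| / |A| ≥ 1/3 — false.
(c) summer: |A| = 5, |A ∩ B| = 2; needs |A ∩ B| > |A ∖ B| — false.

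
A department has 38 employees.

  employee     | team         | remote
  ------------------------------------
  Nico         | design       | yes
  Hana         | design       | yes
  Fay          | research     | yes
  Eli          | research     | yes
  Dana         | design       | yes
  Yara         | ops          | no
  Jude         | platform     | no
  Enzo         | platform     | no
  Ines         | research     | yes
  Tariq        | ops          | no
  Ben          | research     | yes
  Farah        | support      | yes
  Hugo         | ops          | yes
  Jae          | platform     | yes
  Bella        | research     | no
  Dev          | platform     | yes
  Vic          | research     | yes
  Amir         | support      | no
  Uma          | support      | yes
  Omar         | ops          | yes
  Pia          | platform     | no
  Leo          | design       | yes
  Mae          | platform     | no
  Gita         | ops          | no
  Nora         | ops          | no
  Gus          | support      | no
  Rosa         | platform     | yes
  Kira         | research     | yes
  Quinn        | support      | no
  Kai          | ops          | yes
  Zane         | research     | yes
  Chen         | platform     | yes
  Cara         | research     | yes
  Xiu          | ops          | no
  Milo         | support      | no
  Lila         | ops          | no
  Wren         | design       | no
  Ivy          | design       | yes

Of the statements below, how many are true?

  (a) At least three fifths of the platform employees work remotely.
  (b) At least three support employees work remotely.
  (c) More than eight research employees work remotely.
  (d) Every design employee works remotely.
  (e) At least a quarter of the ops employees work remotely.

1

(a) platform: |A| = 8, |A ∩ B| = 4; needs |A ∩ B| / |A| ≥ 3/5 — false.
(b) support: |A| = 6, |A ∩ B| = 2; needs |A ∩ B| ≥ 3 — false.
(c) research: |A| = 9, |A ∩ B| = 8; needs |A ∩ B| > 8 — false.
(d) design: |A| = 6, |A ∩ B| = 5; needs A ⊆ B, i.e. every element of A is in B (|A ∖ B| = 0) — false.
(e) ops: |A| = 9, |A ∩ B| = 3; needs |A ∩ B| / |A| ≥ 1/4 — true.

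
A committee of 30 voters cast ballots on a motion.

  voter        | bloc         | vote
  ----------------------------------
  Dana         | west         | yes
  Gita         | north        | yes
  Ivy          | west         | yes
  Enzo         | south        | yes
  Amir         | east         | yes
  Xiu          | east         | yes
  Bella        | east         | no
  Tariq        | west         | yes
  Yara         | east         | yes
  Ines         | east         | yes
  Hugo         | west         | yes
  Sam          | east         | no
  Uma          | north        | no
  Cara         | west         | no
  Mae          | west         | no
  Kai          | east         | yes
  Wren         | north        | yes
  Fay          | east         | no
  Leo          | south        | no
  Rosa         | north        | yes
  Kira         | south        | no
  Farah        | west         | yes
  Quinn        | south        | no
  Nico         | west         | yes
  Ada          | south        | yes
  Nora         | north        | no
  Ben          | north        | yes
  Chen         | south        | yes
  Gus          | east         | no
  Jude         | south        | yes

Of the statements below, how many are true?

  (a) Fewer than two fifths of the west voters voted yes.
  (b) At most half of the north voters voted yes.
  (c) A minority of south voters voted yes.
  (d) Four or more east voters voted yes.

1

(a) west: |A| = 8, |A ∩ B| = 6; needs |A ∩ B| / |A| < 2/5 — false.
(b) north: |A| = 6, |A ∩ B| = 4; needs |A ∩ B| ≤ |A ∖ B| — false.
(c) south: |A| = 7, |A ∩ B| = 4; needs |A ∩ B| < |A ∖ B| — false.
(d) east: |A| = 9, |A ∩ B| = 5; needs |A ∩ B| ≥ 4 — true.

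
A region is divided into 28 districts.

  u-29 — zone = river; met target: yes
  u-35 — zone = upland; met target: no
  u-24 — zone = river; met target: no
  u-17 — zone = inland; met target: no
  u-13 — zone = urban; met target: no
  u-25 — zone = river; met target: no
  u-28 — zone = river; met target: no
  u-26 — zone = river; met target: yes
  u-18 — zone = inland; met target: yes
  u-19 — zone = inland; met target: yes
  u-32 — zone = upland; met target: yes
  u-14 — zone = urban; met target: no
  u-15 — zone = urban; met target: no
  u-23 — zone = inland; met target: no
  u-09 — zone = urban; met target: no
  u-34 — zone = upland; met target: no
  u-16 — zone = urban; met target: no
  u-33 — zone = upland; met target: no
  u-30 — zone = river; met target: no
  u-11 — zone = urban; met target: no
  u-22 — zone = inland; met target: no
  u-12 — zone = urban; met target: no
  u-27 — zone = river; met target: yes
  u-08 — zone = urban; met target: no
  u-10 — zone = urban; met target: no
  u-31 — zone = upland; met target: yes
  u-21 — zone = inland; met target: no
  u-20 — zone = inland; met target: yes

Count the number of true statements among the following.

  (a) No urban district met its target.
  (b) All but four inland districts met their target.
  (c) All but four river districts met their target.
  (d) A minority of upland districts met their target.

(a) urban: |A| = 9, |A ∩ B| = 0; needs A ∩ B = ∅ (|A ∩ B| = 0) — true.
(b) inland: |A| = 7, |A ∩ B| = 3; needs |A ∖ B| = 4 — true.
(c) river: |A| = 7, |A ∩ B| = 3; needs |A ∖ B| = 4 — true.
(d) upland: |A| = 5, |A ∩ B| = 2; needs |A ∩ B| < |A ∖ B| — true.

4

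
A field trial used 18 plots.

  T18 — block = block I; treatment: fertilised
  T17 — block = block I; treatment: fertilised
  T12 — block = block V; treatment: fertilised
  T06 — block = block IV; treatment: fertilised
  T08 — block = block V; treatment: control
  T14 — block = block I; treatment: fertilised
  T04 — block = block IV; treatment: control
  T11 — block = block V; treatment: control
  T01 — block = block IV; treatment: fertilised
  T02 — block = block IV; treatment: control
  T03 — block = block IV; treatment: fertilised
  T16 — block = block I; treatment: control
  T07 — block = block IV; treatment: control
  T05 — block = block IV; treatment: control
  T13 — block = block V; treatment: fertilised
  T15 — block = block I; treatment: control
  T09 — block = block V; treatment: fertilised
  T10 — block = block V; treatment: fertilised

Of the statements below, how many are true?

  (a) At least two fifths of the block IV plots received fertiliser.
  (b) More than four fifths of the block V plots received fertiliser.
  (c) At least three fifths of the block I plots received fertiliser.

(a) block IV: |A| = 7, |A ∩ B| = 3; needs |A ∩ B| / |A| ≥ 2/5 — true.
(b) block V: |A| = 6, |A ∩ B| = 4; needs |A ∩ B| / |A| > 4/5 — false.
(c) block I: |A| = 5, |A ∩ B| = 3; needs |A ∩ B| / |A| ≥ 3/5 — true.

2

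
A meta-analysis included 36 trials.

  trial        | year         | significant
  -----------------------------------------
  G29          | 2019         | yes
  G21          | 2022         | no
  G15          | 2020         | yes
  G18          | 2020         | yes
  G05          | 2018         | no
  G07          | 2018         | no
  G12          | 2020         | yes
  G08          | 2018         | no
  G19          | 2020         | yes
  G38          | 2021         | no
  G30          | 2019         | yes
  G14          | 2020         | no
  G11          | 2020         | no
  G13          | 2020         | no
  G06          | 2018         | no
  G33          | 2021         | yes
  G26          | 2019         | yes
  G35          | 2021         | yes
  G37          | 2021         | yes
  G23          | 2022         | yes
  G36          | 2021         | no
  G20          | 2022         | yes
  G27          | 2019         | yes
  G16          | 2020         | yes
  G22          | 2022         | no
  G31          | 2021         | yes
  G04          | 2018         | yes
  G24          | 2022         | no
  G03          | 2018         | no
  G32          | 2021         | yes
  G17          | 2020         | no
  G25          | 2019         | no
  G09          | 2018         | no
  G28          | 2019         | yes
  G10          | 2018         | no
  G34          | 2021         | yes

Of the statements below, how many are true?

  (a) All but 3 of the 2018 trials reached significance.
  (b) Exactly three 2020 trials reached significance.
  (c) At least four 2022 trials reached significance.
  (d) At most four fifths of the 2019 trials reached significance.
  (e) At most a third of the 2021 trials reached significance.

(a) 2018: |A| = 8, |A ∩ B| = 1; needs |A ∖ B| = 3 — false.
(b) 2020: |A| = 9, |A ∩ B| = 5; needs |A ∩ B| = 3 — false.
(c) 2022: |A| = 5, |A ∩ B| = 2; needs |A ∩ B| ≥ 4 — false.
(d) 2019: |A| = 6, |A ∩ B| = 5; needs |A ∩ B| / |A| ≤ 4/5 — false.
(e) 2021: |A| = 8, |A ∩ B| = 6; needs |A ∩ B| / |A| ≤ 1/3 — false.

0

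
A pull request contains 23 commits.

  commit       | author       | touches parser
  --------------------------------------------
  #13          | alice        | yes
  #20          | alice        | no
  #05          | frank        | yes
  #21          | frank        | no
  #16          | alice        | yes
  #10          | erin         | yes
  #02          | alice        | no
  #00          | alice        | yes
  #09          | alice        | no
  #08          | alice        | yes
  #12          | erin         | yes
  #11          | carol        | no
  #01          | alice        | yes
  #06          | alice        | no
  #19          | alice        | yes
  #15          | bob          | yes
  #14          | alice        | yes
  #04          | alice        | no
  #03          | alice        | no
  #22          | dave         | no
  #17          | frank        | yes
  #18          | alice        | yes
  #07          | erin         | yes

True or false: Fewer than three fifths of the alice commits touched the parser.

True

The determiner here denotes the relation: |A ∩ B| / |A| < 3/5.
A (the restrictor) = {#13, #20, #16, #02, #00, #09, #08, #01, #06, #19, #14, #04, #03, #18}, |A| = 14.
A ∩ B = {#13, #16, #00, #08, #01, #19, #14, #18}, so |A ∩ B| = 8.
A ∖ B = {#20, #02, #09, #06, #04, #03}, so |A ∖ B| = 6.
|A ∩ B|/|A| = 8/14, so the statement is true.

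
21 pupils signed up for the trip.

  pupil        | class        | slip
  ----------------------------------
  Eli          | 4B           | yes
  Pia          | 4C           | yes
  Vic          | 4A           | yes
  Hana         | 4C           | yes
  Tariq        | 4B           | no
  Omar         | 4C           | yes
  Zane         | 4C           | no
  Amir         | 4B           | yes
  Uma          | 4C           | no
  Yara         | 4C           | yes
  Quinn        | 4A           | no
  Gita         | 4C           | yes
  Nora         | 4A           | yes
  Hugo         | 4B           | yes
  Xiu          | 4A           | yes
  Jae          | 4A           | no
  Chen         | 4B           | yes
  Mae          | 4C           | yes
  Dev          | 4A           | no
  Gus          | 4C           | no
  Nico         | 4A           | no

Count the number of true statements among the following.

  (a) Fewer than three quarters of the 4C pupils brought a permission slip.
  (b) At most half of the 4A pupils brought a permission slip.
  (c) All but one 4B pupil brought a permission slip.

3

(a) 4C: |A| = 9, |A ∩ B| = 6; needs |A ∩ B| / |A| < 3/4 — true.
(b) 4A: |A| = 7, |A ∩ B| = 3; needs |A ∩ B| ≤ |A ∖ B| — true.
(c) 4B: |A| = 5, |A ∩ B| = 4; needs |A ∖ B| = 1 — true.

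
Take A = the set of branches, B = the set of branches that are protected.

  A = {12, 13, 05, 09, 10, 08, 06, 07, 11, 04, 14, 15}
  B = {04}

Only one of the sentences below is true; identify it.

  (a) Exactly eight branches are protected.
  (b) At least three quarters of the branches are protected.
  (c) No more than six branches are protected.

(c)

|A| = 12, |A ∩ B| = 1, |A ∖ B| = 11.
(a) requires |A ∩ B| = 8: false.
(b) requires |A ∩ B| / |A| ≥ 3/4: false.
(c) requires |A ∩ B| ≤ 6: true.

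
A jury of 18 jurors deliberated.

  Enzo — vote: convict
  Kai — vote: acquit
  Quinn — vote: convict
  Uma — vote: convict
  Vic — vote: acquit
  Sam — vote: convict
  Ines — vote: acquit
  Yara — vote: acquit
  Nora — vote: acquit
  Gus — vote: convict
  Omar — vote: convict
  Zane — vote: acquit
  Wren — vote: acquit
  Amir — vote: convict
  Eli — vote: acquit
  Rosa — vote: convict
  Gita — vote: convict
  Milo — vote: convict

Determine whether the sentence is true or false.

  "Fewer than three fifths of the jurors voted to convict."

True

Truth condition: |A ∩ B| / |A| < 3/5.
|A| = 18, |A ∩ B| = 10, |A ∖ B| = 8.
|A ∩ B|/|A| = 10/18, so the statement is true.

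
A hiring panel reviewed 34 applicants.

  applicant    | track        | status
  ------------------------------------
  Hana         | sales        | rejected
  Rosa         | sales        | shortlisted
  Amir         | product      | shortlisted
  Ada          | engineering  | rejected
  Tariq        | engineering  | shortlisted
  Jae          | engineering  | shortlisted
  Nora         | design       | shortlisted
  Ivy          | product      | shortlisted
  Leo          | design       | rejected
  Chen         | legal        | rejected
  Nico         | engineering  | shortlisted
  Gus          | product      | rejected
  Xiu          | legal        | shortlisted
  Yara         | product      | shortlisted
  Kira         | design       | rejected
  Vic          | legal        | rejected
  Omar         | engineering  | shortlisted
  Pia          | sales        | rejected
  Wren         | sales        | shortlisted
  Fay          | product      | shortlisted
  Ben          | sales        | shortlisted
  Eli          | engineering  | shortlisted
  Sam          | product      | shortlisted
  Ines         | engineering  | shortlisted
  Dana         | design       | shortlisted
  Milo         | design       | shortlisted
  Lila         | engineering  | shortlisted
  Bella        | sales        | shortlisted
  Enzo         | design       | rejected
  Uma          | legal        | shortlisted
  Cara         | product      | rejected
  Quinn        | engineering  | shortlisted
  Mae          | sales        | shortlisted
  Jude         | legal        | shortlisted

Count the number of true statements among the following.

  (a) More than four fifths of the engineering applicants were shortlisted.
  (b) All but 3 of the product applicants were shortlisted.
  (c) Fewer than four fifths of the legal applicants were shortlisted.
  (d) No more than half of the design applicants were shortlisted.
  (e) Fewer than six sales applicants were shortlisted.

4

(a) engineering: |A| = 9, |A ∩ B| = 8; needs |A ∩ B| / |A| > 4/5 — true.
(b) product: |A| = 7, |A ∩ B| = 5; needs |A ∖ B| = 3 — false.
(c) legal: |A| = 5, |A ∩ B| = 3; needs |A ∩ B| / |A| < 4/5 — true.
(d) design: |A| = 6, |A ∩ B| = 3; needs |A ∩ B| ≤ |A ∖ B| — true.
(e) sales: |A| = 7, |A ∩ B| = 5; needs |A ∩ B| < 6 — true.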